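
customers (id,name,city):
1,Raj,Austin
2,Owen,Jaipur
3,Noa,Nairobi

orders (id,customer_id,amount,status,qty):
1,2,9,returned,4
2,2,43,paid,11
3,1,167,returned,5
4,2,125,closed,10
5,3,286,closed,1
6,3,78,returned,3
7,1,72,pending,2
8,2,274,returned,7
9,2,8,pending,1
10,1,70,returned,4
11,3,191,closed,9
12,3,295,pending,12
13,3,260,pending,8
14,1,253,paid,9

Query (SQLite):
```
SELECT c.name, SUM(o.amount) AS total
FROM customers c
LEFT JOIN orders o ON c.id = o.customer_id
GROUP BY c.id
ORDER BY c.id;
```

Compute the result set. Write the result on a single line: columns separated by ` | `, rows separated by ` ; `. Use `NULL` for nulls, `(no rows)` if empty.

LEFT JOIN keeps every customers row; unmatched ones get NULL for orders columns.
Group by customers.id and compute SUM(o.amount). SUM over an all-NULL group is NULL.
  1: ids {3, 7, 10, 14} → SUM(o.amount)=562
  2: ids {1, 2, 4, 8, 9} → SUM(o.amount)=459
  3: ids {5, 6, 11, 12, 13} → SUM(o.amount)=1110

Raj | 562 ; Owen | 459 ; Noa | 1110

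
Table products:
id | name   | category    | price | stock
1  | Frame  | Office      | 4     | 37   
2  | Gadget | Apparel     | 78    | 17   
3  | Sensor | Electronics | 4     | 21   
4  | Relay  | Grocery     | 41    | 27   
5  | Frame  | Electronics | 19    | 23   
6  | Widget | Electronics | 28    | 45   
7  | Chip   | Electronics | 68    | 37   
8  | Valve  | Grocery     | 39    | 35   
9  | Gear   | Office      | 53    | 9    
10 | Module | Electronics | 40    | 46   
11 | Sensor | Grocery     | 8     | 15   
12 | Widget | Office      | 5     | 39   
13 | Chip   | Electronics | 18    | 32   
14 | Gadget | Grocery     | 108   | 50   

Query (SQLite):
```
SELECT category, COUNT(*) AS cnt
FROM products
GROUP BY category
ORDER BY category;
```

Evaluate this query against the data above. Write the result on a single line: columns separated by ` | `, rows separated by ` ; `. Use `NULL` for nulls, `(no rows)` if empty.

Apparel | 1 ; Electronics | 6 ; Grocery | 4 ; Office | 3

Partition products by category; compute COUNT(*) within each group.
  Apparel: ids {2} → COUNT(*)=1
  Electronics: ids {3, 5, 6, 7, 10, 13} → COUNT(*)=6
  Grocery: ids {4, 8, 11, 14} → COUNT(*)=4
  Office: ids {1, 9, 12} → COUNT(*)=3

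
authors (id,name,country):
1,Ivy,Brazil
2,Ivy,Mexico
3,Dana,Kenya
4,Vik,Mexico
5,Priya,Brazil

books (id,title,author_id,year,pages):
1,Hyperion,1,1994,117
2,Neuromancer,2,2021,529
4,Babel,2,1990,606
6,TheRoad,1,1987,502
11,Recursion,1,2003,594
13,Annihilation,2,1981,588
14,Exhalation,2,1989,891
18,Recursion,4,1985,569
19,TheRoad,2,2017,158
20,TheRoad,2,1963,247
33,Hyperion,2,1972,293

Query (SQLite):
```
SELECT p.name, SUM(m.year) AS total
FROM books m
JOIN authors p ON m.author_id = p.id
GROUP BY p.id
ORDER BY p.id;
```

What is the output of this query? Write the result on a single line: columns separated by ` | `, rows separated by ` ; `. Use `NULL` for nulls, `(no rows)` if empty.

Join each books row to its authors via author_id.
Group joined rows by authors.id; compute SUM(m.year) per group.
  1: ids {1, 6, 11} → SUM(m.year)=5984
  2: ids {2, 4, 13, 14, 19, 20, 33} → SUM(m.year)=13933
  4: ids {18} → SUM(m.year)=1985

Ivy | 5984 ; Ivy | 13933 ; Vik | 1985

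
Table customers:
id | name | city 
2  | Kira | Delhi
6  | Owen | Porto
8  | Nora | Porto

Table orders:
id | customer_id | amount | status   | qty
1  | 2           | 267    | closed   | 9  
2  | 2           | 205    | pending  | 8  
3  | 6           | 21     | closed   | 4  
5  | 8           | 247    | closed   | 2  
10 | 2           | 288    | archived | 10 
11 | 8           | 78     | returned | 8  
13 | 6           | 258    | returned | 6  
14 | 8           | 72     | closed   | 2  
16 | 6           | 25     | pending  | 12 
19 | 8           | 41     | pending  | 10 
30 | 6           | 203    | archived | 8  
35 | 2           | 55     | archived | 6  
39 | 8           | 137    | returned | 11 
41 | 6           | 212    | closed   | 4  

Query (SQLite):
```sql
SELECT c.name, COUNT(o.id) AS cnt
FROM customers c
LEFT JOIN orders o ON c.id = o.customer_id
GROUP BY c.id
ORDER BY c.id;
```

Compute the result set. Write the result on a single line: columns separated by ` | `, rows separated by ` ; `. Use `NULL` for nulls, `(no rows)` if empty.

Kira | 4 ; Owen | 5 ; Nora | 5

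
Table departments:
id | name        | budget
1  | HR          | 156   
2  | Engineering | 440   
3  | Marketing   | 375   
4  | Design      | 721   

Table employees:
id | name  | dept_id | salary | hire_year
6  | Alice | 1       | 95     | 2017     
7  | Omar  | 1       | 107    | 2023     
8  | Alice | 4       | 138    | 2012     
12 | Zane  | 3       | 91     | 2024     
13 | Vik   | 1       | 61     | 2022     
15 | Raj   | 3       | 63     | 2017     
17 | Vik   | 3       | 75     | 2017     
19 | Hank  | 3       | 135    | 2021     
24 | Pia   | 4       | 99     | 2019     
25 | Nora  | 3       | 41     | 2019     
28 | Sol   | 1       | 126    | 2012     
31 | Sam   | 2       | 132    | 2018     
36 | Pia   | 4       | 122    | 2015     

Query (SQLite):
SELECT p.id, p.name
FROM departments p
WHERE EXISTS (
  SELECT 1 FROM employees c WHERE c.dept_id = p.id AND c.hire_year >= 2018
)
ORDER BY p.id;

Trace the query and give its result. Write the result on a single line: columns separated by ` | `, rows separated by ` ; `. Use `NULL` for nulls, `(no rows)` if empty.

1 | HR ; 2 | Engineering ; 3 | Marketing ; 4 | Design

For each departments row, check whether any employees with matching dept_id has hire_year >= 2018.
Keep rows where that is true.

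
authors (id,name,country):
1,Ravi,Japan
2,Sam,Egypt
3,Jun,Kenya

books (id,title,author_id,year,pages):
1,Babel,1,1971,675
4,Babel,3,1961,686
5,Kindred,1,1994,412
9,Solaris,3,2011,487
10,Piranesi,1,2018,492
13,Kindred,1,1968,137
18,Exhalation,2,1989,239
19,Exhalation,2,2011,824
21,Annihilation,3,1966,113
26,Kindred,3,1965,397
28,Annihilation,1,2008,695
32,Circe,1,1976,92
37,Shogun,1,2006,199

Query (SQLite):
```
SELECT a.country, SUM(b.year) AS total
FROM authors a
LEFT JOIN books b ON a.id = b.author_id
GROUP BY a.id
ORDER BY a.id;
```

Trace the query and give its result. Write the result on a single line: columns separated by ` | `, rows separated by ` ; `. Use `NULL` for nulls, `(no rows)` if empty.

LEFT JOIN keeps every authors row; unmatched ones get NULL for books columns.
Group by authors.id and compute SUM(b.year). SUM over an all-NULL group is NULL.
  1: ids {1, 5, 10, 13, 28, 32, 37} → SUM(b.year)=13941
  2: ids {18, 19} → SUM(b.year)=4000
  3: ids {4, 9, 21, 26} → SUM(b.year)=7903

Japan | 13941 ; Egypt | 4000 ; Kenya | 7903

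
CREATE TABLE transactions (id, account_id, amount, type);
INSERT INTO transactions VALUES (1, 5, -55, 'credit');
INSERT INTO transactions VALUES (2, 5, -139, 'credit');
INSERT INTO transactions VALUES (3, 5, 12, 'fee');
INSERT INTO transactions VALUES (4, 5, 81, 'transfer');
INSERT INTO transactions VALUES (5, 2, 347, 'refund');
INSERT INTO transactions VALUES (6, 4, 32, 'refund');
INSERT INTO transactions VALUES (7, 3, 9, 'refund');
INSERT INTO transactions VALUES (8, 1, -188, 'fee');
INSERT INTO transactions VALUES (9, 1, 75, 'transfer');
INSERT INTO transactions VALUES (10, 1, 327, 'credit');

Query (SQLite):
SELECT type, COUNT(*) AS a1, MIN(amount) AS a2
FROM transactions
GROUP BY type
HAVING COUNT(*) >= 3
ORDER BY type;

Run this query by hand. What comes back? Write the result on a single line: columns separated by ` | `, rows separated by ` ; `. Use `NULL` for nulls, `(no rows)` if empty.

Group transactions by type.
Per group compute: COUNT(*), MIN(amount).
HAVING: drop groups with fewer than 3 rows.
  credit: ids {1, 2, 10} → COUNT(*)=3, MIN(amount)=-139
  fee: ids {3, 8} → COUNT(*)=2, MIN(amount)=-188
  refund: ids {5, 6, 7} → COUNT(*)=3, MIN(amount)=9
  transfer: ids {4, 9} → COUNT(*)=2, MIN(amount)=75

credit | 3 | -139 ; refund | 3 | 9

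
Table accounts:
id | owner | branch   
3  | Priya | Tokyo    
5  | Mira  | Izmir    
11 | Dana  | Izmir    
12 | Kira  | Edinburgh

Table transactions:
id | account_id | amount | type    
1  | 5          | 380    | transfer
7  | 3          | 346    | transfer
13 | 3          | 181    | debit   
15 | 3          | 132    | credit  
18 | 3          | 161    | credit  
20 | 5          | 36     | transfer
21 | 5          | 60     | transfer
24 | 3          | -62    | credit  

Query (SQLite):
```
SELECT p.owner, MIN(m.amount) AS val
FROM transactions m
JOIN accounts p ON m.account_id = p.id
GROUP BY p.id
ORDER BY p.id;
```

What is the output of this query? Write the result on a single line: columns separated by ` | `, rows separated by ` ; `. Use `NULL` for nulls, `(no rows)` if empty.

Priya | -62 ; Mira | 36

Join each transactions row to its accounts via account_id.
Group joined rows by accounts.id; compute MIN(m.amount) per group.
  3: ids {7, 13, 15, 18, 24} → MIN(m.amount)=-62
  5: ids {1, 20, 21} → MIN(m.amount)=36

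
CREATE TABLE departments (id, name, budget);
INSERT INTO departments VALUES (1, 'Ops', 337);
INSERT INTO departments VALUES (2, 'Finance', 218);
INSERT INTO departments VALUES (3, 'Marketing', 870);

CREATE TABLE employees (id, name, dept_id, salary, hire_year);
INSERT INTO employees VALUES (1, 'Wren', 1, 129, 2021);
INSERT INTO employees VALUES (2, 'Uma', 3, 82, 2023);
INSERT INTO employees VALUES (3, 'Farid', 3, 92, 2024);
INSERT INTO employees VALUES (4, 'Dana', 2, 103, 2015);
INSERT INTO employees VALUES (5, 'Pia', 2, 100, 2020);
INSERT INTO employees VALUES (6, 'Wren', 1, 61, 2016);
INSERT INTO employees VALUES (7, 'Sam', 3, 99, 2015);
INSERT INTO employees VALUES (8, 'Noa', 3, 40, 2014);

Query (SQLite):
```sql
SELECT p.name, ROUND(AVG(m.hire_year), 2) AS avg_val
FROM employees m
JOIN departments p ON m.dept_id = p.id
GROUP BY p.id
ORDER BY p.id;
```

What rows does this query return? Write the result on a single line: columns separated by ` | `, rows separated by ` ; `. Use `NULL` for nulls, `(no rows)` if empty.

Ops | 2018.5 ; Finance | 2017.5 ; Marketing | 2019

Join each employees row to its departments via dept_id.
Group joined rows by departments.id; compute ROUND(AVG(m.hire_year), 2) per group.
  1: ids {1, 6} → ROUND(AVG(m.hire_year), 2)=2018.5
  2: ids {4, 5} → ROUND(AVG(m.hire_year), 2)=2017.5
  3: ids {2, 3, 7, 8} → ROUND(AVG(m.hire_year), 2)=2019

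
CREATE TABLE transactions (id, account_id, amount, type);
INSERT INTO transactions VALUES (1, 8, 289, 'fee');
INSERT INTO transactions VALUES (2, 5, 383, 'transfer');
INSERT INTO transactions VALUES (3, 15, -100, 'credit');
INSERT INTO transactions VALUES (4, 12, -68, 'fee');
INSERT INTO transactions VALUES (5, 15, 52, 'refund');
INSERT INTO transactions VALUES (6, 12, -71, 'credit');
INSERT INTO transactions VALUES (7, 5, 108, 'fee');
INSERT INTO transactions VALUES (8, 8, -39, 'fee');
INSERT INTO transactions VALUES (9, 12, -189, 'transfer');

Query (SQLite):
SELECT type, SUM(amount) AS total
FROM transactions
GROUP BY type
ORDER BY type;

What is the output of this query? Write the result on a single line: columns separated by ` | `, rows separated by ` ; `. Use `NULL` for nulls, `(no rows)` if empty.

Partition transactions by type; compute SUM(amount) within each group.
  credit: ids {3, 6} → SUM(amount)=-171
  fee: ids {1, 4, 7, 8} → SUM(amount)=290
  refund: ids {5} → SUM(amount)=52
  transfer: ids {2, 9} → SUM(amount)=194

credit | -171 ; fee | 290 ; refund | 52 ; transfer | 194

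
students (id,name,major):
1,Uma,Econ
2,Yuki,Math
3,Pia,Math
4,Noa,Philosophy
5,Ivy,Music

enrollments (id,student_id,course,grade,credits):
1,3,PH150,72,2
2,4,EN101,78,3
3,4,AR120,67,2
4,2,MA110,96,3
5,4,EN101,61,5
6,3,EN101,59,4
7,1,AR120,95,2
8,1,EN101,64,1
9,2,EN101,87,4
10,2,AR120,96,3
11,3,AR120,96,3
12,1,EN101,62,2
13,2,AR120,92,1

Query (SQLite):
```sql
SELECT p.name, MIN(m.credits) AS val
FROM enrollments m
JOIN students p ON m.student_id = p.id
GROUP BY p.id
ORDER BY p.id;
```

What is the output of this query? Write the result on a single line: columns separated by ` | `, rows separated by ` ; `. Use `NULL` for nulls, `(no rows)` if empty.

Join each enrollments row to its students via student_id.
Group joined rows by students.id; compute MIN(m.credits) per group.
  1: ids {7, 8, 12} → MIN(m.credits)=1
  2: ids {4, 9, 10, 13} → MIN(m.credits)=1
  3: ids {1, 6, 11} → MIN(m.credits)=2
  4: ids {2, 3, 5} → MIN(m.credits)=2

Uma | 1 ; Yuki | 1 ; Pia | 2 ; Noa | 2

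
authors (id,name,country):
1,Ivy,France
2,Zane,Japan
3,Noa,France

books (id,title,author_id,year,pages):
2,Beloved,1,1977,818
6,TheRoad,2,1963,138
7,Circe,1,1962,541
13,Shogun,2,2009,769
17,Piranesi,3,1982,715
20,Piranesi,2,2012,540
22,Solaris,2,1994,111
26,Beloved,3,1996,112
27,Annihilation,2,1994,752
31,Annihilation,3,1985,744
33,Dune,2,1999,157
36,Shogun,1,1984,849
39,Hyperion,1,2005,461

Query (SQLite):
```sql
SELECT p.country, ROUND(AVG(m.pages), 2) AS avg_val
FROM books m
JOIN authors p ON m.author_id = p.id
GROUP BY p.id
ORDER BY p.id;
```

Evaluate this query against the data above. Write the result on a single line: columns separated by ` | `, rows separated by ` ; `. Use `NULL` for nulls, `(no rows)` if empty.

France | 667.25 ; Japan | 411.17 ; France | 523.67

Join each books row to its authors via author_id.
Group joined rows by authors.id; compute ROUND(AVG(m.pages), 2) per group.
  1: ids {2, 7, 36, 39} → ROUND(AVG(m.pages), 2)=667.25
  2: ids {6, 13, 20, 22, 27, 33} → ROUND(AVG(m.pages), 2)=411.17
  3: ids {17, 26, 31} → ROUND(AVG(m.pages), 2)=523.67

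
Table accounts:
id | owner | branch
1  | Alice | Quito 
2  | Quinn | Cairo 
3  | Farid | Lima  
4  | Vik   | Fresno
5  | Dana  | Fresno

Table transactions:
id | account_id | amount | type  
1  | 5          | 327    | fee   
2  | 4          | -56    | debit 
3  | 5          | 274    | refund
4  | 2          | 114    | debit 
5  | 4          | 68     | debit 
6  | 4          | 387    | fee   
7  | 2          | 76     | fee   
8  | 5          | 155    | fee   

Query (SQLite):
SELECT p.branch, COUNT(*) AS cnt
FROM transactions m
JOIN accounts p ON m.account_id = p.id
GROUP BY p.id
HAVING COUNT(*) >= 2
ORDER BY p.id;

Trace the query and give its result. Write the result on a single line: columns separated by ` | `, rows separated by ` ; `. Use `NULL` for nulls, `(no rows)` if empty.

Cairo | 2 ; Fresno | 3 ; Fresno | 3

Join each transactions row to its accounts via account_id.
Group joined rows by accounts.id; compute COUNT(*) per group.
HAVING: keep groups with count ≥ 2.
  2: ids {4, 7} → COUNT(*)=2
  4: ids {2, 5, 6} → COUNT(*)=3
  5: ids {1, 3, 8} → COUNT(*)=3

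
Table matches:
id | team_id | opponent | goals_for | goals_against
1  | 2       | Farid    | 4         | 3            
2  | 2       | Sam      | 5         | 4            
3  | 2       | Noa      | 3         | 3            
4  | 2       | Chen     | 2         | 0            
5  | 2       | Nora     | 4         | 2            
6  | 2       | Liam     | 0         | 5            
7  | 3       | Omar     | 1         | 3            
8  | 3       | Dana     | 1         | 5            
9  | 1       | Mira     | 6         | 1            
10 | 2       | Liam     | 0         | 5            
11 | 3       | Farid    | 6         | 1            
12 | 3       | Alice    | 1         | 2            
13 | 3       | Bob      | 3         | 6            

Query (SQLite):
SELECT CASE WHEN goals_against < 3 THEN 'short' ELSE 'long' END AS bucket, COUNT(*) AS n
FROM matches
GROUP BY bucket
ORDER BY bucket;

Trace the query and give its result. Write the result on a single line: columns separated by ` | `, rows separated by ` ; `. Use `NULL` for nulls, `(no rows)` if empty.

long | 8 ; short | 5

Bucket rows by goals_against < 3 → 'short' else 'long'; count each bucket.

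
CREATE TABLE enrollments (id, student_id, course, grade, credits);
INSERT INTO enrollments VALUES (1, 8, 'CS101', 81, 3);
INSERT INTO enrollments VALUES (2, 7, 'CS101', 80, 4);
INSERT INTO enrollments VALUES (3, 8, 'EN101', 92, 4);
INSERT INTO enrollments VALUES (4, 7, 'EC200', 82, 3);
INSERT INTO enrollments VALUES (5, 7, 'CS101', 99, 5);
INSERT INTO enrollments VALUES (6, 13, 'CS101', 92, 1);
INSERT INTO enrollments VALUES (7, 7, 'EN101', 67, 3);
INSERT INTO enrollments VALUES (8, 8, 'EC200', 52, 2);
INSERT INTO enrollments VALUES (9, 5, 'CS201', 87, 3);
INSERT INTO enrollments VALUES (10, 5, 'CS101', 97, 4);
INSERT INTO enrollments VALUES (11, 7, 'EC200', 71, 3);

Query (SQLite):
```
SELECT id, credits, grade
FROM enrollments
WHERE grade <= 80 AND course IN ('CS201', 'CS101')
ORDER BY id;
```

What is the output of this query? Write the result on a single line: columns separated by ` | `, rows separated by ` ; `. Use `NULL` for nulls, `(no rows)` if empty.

grade <= 80: ids {2, 7, 8, 11}
course IN ('CS201', 'CS101'): ids {1, 2, 5, 6, 9, 10}
Combine with AND.

2 | 4 | 80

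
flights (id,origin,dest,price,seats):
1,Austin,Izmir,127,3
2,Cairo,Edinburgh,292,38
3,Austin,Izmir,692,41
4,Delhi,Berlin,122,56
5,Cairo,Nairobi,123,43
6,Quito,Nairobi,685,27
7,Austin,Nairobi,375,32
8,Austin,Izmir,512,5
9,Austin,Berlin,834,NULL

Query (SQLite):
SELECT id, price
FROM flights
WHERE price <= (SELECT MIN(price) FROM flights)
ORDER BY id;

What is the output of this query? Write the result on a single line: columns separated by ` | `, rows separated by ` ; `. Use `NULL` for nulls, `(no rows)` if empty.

Scalar subquery: MIN(price) over all flights rows = 122.
Keep rows where price <= that value.

4 | 122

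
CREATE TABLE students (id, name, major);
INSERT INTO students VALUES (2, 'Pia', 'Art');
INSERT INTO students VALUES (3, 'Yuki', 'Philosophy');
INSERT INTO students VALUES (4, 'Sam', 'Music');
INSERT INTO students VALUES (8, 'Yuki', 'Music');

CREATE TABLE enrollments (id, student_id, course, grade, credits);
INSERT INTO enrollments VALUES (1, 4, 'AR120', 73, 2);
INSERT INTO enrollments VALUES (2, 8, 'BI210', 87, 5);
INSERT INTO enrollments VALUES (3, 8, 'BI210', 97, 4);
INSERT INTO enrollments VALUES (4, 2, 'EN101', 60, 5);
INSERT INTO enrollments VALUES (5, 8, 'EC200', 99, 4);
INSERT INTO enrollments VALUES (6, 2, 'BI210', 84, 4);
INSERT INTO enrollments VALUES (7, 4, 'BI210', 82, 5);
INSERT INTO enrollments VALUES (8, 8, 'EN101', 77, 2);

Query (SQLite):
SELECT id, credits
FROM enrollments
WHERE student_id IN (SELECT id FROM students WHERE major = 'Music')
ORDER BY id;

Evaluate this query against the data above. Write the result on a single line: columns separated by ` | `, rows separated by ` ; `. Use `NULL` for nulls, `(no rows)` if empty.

Inner query: students.id where major = 'Music'.
Outer: keep enrollments rows whose student_id is in that set.
Inner query → {4, 8}

1 | 2 ; 2 | 5 ; 3 | 4 ; 5 | 4 ; 7 | 5 ; 8 | 2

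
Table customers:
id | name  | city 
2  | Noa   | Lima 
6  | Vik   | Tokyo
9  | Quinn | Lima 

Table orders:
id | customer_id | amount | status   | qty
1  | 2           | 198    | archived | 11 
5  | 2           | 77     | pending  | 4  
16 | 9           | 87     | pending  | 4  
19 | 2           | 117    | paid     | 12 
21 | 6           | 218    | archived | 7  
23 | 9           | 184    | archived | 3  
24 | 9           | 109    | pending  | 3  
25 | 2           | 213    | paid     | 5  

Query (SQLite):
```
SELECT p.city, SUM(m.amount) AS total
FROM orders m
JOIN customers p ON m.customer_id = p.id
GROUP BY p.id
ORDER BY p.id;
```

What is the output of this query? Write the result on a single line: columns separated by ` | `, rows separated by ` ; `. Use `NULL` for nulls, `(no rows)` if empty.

Join each orders row to its customers via customer_id.
Group joined rows by customers.id; compute SUM(m.amount) per group.
  2: ids {1, 5, 19, 25} → SUM(m.amount)=605
  6: ids {21} → SUM(m.amount)=218
  9: ids {16, 23, 24} → SUM(m.amount)=380

Lima | 605 ; Tokyo | 218 ; Lima | 380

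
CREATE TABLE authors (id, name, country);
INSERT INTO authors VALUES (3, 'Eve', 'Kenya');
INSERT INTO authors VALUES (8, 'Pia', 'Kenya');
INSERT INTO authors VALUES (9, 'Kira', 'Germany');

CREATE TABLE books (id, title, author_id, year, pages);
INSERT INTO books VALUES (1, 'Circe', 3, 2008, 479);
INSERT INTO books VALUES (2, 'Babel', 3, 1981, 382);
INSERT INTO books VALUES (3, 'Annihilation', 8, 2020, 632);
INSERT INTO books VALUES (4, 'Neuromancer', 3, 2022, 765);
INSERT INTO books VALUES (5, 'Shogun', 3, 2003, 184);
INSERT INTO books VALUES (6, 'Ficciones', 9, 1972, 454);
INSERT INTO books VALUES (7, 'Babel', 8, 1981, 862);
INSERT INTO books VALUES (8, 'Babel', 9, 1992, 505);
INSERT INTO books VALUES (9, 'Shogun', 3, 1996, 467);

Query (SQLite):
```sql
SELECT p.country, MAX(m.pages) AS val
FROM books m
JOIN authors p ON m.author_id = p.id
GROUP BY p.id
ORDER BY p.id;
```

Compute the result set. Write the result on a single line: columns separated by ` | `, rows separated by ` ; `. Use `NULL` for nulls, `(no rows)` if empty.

Join each books row to its authors via author_id.
Group joined rows by authors.id; compute MAX(m.pages) per group.
  3: ids {1, 2, 4, 5, 9} → MAX(m.pages)=765
  8: ids {3, 7} → MAX(m.pages)=862
  9: ids {6, 8} → MAX(m.pages)=505

Kenya | 765 ; Kenya | 862 ; Germany | 505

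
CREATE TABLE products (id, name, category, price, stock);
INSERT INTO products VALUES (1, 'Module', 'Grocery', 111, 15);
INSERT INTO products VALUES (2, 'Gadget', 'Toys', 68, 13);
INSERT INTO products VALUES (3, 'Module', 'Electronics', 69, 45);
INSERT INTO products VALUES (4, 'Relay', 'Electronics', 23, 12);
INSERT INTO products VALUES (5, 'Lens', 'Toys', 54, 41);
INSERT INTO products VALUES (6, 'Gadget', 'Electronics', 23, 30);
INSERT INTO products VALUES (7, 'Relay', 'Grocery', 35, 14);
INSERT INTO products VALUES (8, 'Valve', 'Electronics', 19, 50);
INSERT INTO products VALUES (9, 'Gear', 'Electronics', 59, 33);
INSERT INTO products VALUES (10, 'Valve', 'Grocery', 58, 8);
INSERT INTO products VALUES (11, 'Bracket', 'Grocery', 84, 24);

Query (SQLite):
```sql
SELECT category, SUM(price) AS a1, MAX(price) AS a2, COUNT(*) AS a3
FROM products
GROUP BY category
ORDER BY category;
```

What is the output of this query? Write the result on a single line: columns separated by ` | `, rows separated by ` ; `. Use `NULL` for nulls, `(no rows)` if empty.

Electronics | 193 | 69 | 5 ; Grocery | 288 | 111 | 4 ; Toys | 122 | 68 | 2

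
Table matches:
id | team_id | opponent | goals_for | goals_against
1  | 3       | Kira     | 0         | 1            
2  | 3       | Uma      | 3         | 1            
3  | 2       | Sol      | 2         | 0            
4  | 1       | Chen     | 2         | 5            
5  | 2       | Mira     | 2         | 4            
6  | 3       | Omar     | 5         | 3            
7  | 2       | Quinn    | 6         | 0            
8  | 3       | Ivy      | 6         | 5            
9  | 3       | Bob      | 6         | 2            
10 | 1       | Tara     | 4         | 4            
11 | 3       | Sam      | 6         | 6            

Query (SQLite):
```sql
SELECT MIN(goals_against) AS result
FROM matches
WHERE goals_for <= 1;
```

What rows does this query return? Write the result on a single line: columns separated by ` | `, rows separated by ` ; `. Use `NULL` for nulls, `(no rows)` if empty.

1

Rows where goals_for <= 1 → goals_against values: [1].
MIN of non-NULL values = 1.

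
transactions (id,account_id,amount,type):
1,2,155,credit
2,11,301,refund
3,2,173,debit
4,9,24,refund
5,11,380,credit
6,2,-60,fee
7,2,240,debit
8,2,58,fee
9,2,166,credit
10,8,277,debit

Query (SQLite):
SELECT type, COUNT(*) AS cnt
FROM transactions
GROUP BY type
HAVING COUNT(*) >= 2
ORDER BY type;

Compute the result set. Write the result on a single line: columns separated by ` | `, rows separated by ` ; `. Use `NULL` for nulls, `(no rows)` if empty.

credit | 3 ; debit | 3 ; fee | 2 ; refund | 2

Partition transactions by type; compute COUNT(*) within each group.
HAVING: keep groups with count ≥ 2.
  credit: ids {1, 5, 9} → COUNT(*)=3
  debit: ids {3, 7, 10} → COUNT(*)=3
  fee: ids {6, 8} → COUNT(*)=2
  refund: ids {2, 4} → COUNT(*)=2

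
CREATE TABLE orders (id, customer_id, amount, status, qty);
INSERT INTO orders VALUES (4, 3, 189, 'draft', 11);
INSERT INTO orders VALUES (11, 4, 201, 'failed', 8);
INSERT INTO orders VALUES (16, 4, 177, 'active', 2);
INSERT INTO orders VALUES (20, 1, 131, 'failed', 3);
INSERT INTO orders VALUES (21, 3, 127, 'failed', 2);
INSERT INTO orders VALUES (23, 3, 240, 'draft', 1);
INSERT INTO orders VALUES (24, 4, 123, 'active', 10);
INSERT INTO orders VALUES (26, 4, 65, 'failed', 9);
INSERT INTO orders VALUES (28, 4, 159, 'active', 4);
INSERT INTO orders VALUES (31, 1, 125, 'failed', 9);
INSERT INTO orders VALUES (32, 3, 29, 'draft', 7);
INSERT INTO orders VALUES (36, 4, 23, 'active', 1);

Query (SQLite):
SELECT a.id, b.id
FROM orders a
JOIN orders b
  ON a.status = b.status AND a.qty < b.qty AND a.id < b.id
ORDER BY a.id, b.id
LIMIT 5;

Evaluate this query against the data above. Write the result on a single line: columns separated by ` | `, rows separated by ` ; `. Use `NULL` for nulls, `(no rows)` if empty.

11 | 26 ; 11 | 31 ; 16 | 24 ; 16 | 28 ; 20 | 26

Pairs (a,b) with same status, a.qty < b.qty, a.id < b.id.
status groups: active:{16,24,28,36} draft:{4,23,32} failed:{11,20,21,26,31}
Ordered by (a.id, b.id); first 5.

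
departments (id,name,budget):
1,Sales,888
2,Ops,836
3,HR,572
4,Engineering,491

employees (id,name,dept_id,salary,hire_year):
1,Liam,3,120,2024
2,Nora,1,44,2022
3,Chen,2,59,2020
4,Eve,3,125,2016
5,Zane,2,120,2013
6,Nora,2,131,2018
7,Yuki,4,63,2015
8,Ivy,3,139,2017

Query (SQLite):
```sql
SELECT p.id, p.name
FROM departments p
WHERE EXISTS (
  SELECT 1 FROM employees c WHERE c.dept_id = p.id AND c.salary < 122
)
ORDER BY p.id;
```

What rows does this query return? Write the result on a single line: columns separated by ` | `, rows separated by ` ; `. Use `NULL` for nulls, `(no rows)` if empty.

For each departments row, check whether any employees with matching dept_id has salary < 122.
Keep rows where that is true.

1 | Sales ; 2 | Ops ; 3 | HR ; 4 | Engineering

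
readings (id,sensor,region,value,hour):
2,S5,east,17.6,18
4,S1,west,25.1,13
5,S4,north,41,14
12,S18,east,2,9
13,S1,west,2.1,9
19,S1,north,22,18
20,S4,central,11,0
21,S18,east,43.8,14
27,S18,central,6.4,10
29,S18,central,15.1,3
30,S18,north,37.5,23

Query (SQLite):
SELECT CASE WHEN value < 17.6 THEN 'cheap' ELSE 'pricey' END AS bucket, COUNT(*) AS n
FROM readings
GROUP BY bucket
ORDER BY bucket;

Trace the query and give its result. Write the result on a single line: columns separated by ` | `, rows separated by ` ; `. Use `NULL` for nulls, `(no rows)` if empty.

cheap | 5 ; pricey | 6

Bucket rows by value < 17.6 → 'cheap' else 'pricey'; count each bucket.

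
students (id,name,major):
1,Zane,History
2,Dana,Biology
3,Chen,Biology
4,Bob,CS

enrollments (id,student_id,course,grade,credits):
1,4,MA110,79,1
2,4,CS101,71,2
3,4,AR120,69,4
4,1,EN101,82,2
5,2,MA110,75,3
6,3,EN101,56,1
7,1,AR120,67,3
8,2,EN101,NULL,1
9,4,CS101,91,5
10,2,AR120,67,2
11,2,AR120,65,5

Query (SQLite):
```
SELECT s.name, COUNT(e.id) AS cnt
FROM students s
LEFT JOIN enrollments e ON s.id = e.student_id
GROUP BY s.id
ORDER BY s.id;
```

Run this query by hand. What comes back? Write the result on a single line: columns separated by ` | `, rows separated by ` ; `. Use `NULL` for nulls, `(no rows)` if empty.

LEFT JOIN keeps every students row; unmatched ones get NULL for enrollments columns.
Group by students.id and compute COUNT(e.id). COUNT(col) of an all-NULL group is 0.
  1: ids {4, 7} → COUNT(e.id)=2
  2: ids {5, 8, 10, 11} → COUNT(e.id)=4
  3: ids {6} → COUNT(e.id)=1
  4: ids {1, 2, 3, 9} → COUNT(e.id)=4

Zane | 2 ; Dana | 4 ; Chen | 1 ; Bob | 4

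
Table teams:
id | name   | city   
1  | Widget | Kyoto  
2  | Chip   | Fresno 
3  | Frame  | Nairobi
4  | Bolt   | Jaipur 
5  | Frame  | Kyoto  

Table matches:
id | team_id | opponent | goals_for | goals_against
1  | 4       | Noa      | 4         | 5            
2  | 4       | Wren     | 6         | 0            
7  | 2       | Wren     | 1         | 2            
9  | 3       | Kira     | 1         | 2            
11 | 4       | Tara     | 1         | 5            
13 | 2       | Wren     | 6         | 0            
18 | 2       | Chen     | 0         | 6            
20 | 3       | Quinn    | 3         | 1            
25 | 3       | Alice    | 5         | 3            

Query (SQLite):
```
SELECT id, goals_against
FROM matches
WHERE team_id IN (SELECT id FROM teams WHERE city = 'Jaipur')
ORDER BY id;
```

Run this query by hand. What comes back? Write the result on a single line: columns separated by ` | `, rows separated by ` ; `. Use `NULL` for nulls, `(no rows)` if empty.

1 | 5 ; 2 | 0 ; 11 | 5

Inner query: teams.id where city = 'Jaipur'.
Outer: keep matches rows whose team_id is in that set.
Inner query → {4}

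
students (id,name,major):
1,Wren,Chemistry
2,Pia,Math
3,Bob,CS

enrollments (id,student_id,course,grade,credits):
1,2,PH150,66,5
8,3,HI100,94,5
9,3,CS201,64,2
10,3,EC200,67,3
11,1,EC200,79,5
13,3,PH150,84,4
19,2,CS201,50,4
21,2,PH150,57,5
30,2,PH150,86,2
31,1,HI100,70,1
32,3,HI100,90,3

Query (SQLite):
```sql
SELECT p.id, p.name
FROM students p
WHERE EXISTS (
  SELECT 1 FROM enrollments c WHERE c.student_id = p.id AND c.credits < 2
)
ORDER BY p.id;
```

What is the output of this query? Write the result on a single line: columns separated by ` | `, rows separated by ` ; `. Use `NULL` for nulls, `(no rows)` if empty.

For each students row, check whether any enrollments with matching student_id has credits < 2.
Keep rows where that is true.

1 | Wren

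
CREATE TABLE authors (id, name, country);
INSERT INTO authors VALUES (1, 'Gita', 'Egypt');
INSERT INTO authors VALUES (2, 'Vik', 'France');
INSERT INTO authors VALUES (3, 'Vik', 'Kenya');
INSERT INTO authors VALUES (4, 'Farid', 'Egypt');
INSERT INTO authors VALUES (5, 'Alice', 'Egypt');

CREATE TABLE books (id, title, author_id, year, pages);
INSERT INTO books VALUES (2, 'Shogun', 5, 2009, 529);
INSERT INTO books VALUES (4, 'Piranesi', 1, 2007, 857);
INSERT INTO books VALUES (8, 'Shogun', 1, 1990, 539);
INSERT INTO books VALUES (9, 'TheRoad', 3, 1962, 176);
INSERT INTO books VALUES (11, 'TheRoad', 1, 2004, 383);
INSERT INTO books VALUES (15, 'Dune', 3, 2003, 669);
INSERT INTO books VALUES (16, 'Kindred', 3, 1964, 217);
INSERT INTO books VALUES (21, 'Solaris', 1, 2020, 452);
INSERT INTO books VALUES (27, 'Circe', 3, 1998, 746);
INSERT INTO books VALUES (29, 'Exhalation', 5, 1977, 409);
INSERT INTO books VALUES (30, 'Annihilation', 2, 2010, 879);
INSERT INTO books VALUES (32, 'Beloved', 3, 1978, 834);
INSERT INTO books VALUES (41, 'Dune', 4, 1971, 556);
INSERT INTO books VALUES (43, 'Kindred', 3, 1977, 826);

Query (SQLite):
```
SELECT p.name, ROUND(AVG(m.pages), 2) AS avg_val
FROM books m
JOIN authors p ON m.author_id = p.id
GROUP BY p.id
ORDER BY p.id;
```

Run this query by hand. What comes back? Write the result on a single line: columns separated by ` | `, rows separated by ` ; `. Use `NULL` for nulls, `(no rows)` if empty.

Gita | 557.75 ; Vik | 879 ; Vik | 578 ; Farid | 556 ; Alice | 469

Join each books row to its authors via author_id.
Group joined rows by authors.id; compute ROUND(AVG(m.pages), 2) per group.
  1: ids {4, 8, 11, 21} → ROUND(AVG(m.pages), 2)=557.75
  2: ids {30} → ROUND(AVG(m.pages), 2)=879
  3: ids {9, 15, 16, 27, 32, 43} → ROUND(AVG(m.pages), 2)=578
  4: ids {41} → ROUND(AVG(m.pages), 2)=556
  5: ids {2, 29} → ROUND(AVG(m.pages), 2)=469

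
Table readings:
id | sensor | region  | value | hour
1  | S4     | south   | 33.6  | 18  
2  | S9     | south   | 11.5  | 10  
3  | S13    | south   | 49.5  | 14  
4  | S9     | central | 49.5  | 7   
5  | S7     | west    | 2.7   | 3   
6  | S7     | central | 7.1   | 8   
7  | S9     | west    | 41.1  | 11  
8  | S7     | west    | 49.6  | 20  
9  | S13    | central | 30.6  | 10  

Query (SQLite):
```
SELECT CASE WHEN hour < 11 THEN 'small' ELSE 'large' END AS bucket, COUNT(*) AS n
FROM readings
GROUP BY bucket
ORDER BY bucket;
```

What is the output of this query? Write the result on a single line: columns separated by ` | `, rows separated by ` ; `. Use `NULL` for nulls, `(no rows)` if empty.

large | 4 ; small | 5

Bucket rows by hour < 11 → 'small' else 'large'; count each bucket.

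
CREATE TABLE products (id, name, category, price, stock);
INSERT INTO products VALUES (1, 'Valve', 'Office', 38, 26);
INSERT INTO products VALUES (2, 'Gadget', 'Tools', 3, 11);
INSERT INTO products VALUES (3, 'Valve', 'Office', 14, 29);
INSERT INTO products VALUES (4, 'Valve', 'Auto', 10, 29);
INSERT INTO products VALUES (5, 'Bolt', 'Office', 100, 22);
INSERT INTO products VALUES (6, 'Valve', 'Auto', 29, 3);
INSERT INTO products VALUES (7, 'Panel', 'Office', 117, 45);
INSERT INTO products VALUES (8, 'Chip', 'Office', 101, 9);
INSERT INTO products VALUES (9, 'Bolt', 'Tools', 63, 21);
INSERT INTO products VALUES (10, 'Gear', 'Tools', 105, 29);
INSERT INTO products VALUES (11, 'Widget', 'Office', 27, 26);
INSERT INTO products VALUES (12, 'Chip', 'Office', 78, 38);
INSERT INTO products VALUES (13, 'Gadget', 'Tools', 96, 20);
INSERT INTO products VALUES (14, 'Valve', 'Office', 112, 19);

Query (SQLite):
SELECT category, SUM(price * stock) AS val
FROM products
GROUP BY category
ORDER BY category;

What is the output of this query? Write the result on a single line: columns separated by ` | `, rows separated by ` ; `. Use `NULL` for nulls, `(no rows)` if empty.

Auto | 377 ; Office | 15562 ; Tools | 6321

For each row compute price * stock.
Group by category; take SUM of the expression per group.
  Auto: ids {4, 6} → SUM(price * stock)=377
  Office: ids {1, 3, 5, 7, 8, 11, 12, 14} → SUM(price * stock)=15562
  Tools: ids {2, 9, 10, 13} → SUM(price * stock)=6321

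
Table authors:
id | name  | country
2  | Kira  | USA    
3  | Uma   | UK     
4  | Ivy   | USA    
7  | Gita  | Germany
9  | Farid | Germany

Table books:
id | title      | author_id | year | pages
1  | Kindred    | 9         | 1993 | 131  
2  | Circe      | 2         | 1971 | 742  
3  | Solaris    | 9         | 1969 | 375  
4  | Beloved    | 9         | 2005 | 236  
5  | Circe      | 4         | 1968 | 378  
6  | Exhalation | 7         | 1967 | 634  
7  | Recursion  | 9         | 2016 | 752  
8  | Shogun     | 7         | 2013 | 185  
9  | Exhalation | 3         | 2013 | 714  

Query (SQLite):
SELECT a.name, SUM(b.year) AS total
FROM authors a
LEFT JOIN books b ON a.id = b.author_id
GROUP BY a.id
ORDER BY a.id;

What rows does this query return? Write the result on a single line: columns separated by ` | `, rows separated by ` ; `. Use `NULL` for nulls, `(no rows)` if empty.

LEFT JOIN keeps every authors row; unmatched ones get NULL for books columns.
Group by authors.id and compute SUM(b.year). SUM over an all-NULL group is NULL.
  2: ids {2} → SUM(b.year)=1971
  3: ids {9} → SUM(b.year)=2013
  4: ids {5} → SUM(b.year)=1968
  7: ids {6, 8} → SUM(b.year)=3980
  9: ids {1, 3, 4, 7} → SUM(b.year)=7983

Kira | 1971 ; Uma | 2013 ; Ivy | 1968 ; Gita | 3980 ; Farid | 7983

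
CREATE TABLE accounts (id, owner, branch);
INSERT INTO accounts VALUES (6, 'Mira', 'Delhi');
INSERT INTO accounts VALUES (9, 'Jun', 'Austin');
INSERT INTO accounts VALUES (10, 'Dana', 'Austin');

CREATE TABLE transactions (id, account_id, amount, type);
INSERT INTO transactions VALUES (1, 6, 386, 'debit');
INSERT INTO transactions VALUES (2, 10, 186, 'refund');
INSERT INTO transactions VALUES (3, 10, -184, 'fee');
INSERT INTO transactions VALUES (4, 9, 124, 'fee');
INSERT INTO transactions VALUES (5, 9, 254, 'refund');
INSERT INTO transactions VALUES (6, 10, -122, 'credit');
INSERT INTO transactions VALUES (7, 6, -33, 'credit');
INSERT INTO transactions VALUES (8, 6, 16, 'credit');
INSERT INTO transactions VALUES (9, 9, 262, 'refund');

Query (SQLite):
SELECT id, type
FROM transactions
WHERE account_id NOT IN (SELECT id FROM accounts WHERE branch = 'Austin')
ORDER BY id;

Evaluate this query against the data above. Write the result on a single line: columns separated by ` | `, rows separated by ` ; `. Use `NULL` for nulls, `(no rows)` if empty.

Inner query: accounts.id where branch = 'Austin'.
Outer: keep transactions rows whose account_id is not in that set.
Inner query → {9, 10}

1 | debit ; 7 | credit ; 8 | credit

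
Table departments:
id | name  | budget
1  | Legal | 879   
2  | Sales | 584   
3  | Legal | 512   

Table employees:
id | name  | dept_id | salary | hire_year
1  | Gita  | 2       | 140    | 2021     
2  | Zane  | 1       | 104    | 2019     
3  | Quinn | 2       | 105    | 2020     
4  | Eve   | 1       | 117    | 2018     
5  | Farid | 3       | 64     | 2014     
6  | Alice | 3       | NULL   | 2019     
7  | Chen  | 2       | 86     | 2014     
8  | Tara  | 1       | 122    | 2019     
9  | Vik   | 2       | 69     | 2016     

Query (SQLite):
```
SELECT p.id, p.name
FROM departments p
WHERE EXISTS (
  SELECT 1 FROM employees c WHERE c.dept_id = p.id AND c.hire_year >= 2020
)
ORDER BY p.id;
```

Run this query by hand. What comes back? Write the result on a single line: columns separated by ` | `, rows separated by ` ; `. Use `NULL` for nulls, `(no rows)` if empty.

For each departments row, check whether any employees with matching dept_id has hire_year >= 2020.
Keep rows where that is true.

2 | Sales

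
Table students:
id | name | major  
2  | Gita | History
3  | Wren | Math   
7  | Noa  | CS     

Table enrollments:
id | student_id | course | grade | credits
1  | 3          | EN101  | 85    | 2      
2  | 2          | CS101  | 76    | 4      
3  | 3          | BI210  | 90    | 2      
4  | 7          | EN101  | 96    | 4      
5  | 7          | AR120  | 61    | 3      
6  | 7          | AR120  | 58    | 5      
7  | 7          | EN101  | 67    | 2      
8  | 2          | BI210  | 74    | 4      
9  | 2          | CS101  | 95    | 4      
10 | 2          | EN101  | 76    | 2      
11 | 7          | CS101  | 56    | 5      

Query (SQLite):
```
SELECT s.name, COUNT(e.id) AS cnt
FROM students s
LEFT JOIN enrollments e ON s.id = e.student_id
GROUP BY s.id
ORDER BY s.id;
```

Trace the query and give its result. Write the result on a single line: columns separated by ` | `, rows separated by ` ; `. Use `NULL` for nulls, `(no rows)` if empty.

LEFT JOIN keeps every students row; unmatched ones get NULL for enrollments columns.
Group by students.id and compute COUNT(e.id). COUNT(col) of an all-NULL group is 0.
  2: ids {2, 8, 9, 10} → COUNT(e.id)=4
  3: ids {1, 3} → COUNT(e.id)=2
  7: ids {4, 5, 6, 7, 11} → COUNT(e.id)=5

Gita | 4 ; Wren | 2 ; Noa | 5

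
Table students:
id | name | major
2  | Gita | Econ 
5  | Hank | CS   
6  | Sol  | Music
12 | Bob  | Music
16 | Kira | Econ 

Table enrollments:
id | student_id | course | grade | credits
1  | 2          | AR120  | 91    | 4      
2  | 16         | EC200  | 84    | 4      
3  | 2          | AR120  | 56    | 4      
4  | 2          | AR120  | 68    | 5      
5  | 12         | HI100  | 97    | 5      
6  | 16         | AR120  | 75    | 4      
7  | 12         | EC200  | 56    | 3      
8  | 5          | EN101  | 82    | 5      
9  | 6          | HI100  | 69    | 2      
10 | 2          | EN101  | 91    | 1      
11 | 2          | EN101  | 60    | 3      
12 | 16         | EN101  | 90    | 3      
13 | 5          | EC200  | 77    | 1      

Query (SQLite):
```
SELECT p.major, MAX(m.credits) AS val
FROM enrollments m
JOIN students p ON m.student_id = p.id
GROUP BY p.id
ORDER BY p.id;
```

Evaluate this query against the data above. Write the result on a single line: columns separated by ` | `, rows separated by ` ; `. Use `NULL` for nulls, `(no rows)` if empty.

Econ | 5 ; CS | 5 ; Music | 2 ; Music | 5 ; Econ | 4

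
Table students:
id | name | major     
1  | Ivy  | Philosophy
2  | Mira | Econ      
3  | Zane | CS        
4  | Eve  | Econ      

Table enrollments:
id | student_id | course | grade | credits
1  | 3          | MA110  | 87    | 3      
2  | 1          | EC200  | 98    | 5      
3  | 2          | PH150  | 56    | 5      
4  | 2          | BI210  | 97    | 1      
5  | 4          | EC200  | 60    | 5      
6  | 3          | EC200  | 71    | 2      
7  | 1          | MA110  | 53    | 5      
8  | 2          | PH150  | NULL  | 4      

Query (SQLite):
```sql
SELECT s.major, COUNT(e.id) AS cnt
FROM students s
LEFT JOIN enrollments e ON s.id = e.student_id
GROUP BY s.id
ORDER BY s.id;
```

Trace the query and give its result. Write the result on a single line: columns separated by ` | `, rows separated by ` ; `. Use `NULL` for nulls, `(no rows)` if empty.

Philosophy | 2 ; Econ | 3 ; CS | 2 ; Econ | 1

LEFT JOIN keeps every students row; unmatched ones get NULL for enrollments columns.
Group by students.id and compute COUNT(e.id). COUNT(col) of an all-NULL group is 0.
  1: ids {2, 7} → COUNT(e.id)=2
  2: ids {3, 4, 8} → COUNT(e.id)=3
  3: ids {1, 6} → COUNT(e.id)=2
  4: ids {5} → COUNT(e.id)=1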